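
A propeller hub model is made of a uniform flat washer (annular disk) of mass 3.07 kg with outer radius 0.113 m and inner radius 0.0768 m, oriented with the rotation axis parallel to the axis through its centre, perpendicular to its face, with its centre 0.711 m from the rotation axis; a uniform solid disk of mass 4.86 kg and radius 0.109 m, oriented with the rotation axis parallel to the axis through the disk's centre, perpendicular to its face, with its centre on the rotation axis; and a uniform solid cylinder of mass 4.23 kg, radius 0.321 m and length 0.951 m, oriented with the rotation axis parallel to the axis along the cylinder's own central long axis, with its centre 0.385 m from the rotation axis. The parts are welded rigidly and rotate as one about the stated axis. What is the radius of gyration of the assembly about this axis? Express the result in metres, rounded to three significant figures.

0.449

Annular disk: I_cm = (1/2)M(R²+r²) = (1/2)(3.07)[(0.113)² + (0.0768)²] = 0.028654 kg m^2; centre at d = 0.711 m, so the parallel axis theorem gives I = 0.028654 + (3.07)(0.711)² = 1.5806 kg m^2.
Solid disk: I_cm = (1/2)MR² = (1/2)(4.86)(0.109)² = 0.028871 kg m^2; axis through the centre, so I = 0.028871 kg m^2.
Solid cylinder: I_cm = (1/2)MR² = (1/2)(4.23)(0.321)² = 0.21793 kg m^2; centre at d = 0.385 m, so the parallel axis theorem gives I = 0.21793 + (4.23)(0.385)² = 0.84492 kg m^2.
Total I = 2.4544 kg m^2; total mass M = 12.16 kg.
k = √(I/M) = √(2.4544/12.16) = 0.44927 m.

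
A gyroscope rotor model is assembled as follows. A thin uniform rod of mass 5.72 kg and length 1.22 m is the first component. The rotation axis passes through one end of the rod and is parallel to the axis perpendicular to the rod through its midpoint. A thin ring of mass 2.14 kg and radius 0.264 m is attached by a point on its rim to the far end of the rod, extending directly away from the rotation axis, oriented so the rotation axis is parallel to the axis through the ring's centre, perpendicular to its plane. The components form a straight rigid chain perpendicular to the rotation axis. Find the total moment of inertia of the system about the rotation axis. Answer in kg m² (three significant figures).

Thin rod: I_cm = (1/12)ML² = (1/12)(5.72)(1.22)² = 0.70947 kg m²; centre at d = 0.61 m, so I = I_cm + Md² gives I = 0.70947 + (5.72)(0.61)² = 2.8379 kg m².
Thin ring: I_cm = MR² = (2.14)(0.264)² = 0.14915 kg m²; centre at d = 0.61 + 0.61 + 0.264 = 1.484 m, so I = I_cm + Md² gives I = 0.14915 + (2.14)(1.484)² = 4.862 kg m².
Total I = 2.8379 + 4.862 = 7.6999 kg m².

7.70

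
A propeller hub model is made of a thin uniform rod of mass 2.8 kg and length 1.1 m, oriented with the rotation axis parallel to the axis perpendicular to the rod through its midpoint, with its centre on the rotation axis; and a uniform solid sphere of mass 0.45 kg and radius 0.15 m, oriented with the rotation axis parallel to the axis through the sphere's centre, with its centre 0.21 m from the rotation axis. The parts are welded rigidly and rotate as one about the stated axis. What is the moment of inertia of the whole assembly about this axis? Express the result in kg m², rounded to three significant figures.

0.306

Thin rod: I_cm = (1/12)ML² = (1/12)(2.8)(1.1)² = 0.28233 kg m²; axis through the centre, so I = 0.28233 kg m².
Solid sphere: I_cm = (2/5)MR² = (2/5)(0.45)(0.15)² = 0.00405 kg m²; centre at d = 0.21 m, so the parallel axis theorem gives I = 0.00405 + (0.45)(0.21)² = 0.023895 kg m².
Total I = 0.28233 + 0.023895 = 0.30623 kg m².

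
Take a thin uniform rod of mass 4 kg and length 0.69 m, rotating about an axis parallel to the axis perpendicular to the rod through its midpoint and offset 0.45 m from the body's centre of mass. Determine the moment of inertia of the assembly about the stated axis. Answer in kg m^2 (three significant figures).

I_cm = (1/12)ML² = (1/12)(4)(0.69)² = 0.1587 kg m^2; centre at d = 0.45 m, so I = I_cm + Md² gives I = 0.1587 + (4)(0.45)² = 0.9687 kg m^2.

0.969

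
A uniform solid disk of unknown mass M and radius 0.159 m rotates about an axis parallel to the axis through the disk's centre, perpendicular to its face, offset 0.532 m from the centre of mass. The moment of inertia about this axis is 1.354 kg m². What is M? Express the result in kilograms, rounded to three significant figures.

4.58

I = I_cm + Md² = (1/2)MR² + Md² = M·[0.5·(0.159)² + (0.532)²] = M·0.29566.
So M = 1.354 / 0.29566 = 4.5795 kg.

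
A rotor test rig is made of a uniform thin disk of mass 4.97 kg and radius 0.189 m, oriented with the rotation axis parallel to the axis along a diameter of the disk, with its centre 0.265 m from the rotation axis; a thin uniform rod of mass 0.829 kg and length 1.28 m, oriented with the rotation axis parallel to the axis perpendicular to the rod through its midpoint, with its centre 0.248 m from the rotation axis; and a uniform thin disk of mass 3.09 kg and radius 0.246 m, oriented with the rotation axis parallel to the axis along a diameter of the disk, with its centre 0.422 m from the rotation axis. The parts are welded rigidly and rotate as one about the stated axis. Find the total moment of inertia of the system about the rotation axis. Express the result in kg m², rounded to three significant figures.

Thin disk: I_cm = (1/4)MR² = (1/4)(4.97)(0.189)² = 0.044383 kg m²; centre at d = 0.265 m, so the parallel axis theorem gives I = 0.044383 + (4.97)(0.265)² = 0.3934 kg m².
Thin rod: I_cm = (1/12)ML² = (1/12)(0.829)(1.28)² = 0.11319 kg m²; centre at d = 0.248 m, so the parallel axis theorem gives I = 0.11319 + (0.829)(0.248)² = 0.16417 kg m².
Thin disk: I_cm = (1/4)MR² = (1/4)(3.09)(0.246)² = 0.046749 kg m²; centre at d = 0.422 m, so the parallel axis theorem gives I = 0.046749 + (3.09)(0.422)² = 0.59703 kg m².
Total I = 0.3934 + 0.16417 + 0.59703 = 1.1546 kg m².

1.15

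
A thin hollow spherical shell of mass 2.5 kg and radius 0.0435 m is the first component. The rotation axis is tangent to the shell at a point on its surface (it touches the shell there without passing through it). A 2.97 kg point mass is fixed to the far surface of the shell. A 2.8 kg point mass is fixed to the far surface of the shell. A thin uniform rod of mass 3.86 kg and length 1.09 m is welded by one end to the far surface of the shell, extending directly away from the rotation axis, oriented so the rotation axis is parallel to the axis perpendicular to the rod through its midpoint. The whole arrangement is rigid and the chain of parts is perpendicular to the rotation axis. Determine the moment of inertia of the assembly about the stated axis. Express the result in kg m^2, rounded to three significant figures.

1.98

Spherical shell: I_cm = (2/3)MR² = (2/3)(2.5)(0.0435)² = 0.0031537 kg m^2; centre at d = 0.0435 m, so the parallel axis theorem gives I = 0.0031537 + (2.5)(0.0435)² = 0.0078844 kg m^2.
Point mass: I_cm = 0; centre at d = 0.0435 + 0.0435 = 0.087 m, so the parallel axis theorem gives I = 0 + (2.97)(0.087)² = 0.02248 kg m^2.
Point mass: I_cm = 0; centre at d = 0.0435 + 0.0435 = 0.087 m, so the parallel axis theorem gives I = 0 + (2.8)(0.087)² = 0.021193 kg m^2.
Thin rod: I_cm = (1/12)ML² = (1/12)(3.86)(1.09)² = 0.38217 kg m^2; centre at d = 0.0435 + 0.0435 + 0.545 = 0.632 m, so the parallel axis theorem gives I = 0.38217 + (3.86)(0.632)² = 1.9239 kg m^2.
Total I = 0.0078844 + 0.02248 + 0.021193 + 1.9239 = 1.9755 kg m^2.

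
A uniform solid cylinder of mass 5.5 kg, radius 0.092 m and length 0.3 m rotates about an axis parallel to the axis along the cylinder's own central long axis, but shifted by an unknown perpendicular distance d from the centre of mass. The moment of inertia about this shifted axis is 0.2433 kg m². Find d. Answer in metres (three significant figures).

About the centre-of-mass axis, I_cm = (1/2)MR² = (1/2)(5.5)(0.092)² = 0.023276 kg m².
Parallel axis theorem: I = I_cm + Md², so Md² = 0.2433 − 0.023276 = 0.22002 kg m².
d = √(0.22002 / 5.5) = 0.20001 m.

0.200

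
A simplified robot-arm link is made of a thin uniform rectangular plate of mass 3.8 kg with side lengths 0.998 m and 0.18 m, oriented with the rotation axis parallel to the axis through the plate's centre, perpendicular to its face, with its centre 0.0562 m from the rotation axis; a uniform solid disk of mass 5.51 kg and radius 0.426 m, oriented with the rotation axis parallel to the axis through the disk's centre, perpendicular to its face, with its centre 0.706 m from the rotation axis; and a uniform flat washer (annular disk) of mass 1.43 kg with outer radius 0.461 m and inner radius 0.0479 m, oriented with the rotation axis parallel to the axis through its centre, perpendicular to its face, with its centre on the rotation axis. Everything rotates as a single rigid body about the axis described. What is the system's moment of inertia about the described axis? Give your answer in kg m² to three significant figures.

3.74

Rectangular plate: I_cm = (1/12)M(a²+b²) = (1/12)(3.8)[(0.998)² + (0.18)²] = 0.32566 kg m²; centre at d = 0.0562 m, so I = I_cm + Md² gives I = 0.32566 + (3.8)(0.0562)² = 0.33766 kg m².
Solid disk: I_cm = (1/2)MR² = (1/2)(5.51)(0.426)² = 0.49997 kg m²; centre at d = 0.706 m, so I = I_cm + Md² gives I = 0.49997 + (5.51)(0.706)² = 3.2463 kg m².
Annular disk: I_cm = (1/2)M(R²+r²) = (1/2)(1.43)[(0.461)² + (0.0479)²] = 0.15359 kg m²; axis through the centre, so I = 0.15359 kg m².
Total I = 0.33766 + 3.2463 + 0.15359 = 3.7376 kg m².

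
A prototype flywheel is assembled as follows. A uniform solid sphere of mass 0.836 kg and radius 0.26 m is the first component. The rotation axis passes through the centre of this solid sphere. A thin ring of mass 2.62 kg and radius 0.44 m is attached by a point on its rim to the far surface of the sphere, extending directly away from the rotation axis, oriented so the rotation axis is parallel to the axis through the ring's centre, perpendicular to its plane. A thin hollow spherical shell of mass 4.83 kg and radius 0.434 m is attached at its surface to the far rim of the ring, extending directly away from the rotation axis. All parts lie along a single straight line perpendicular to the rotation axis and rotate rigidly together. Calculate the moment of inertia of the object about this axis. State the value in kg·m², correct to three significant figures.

Solid sphere: I_cm = (2/5)MR² = (2/5)(0.836)(0.26)² = 0.022605 kg·m²; axis through the centre, so I = 0.022605 kg·m².
Thin ring: I_cm = MR² = (2.62)(0.44)² = 0.50723 kg·m²; centre at d = 0.26 + 0.44 = 0.7 m, so the parallel axis theorem gives I = 0.50723 + (2.62)(0.7)² = 1.791 kg·m².
Spherical shell: I_cm = (2/3)MR² = (2/3)(4.83)(0.434)² = 0.60651 kg·m²; centre at d = 0.26 + 0.44 + 0.44 + 0.434 = 1.574 m, so the parallel axis theorem gives I = 0.60651 + (4.83)(1.574)² = 12.573 kg·m².
Total I = 0.022605 + 1.791 + 12.573 = 14.386 kg·m².

14.4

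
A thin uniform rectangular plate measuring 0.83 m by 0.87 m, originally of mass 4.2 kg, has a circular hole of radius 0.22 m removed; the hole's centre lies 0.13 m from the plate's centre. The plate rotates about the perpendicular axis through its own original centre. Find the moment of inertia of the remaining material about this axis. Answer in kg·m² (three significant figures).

Unpierced body about its centre: I₀ = (1/12)M(a²+b²) = (1/12)(4.2)[(0.83)² + (0.87)²] = 0.50603 kg·m².
The removed disk has mass m = M·πr²/(ab) = (4.2)·π(0.22)²/(0.83·0.87) = 0.8844 kg (same uniform areal density).
Its moment of inertia about the rotation axis (parallel-axis theorem): I_hole = (1/2)mr² + md² = (1/2)(0.8844)(0.22)² + (0.8844)(0.13)² = 0.036349 kg·m².
Treating the hole as negative mass, I = I₀ − I_hole = 0.50603 − 0.036349 = 0.46968 kg·m².

0.470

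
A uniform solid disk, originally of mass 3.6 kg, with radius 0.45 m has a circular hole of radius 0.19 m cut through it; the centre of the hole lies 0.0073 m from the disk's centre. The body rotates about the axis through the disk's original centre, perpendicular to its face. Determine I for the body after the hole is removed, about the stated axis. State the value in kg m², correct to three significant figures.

Unpierced body about its centre: I₀ = (1/2)MR² = (1/2)(3.6)(0.45)² = 0.3645 kg m².
The removed disk has mass m = M·(r/R)² = (3.6)(0.19/0.45)² = 0.64178 kg (same uniform areal density).
Its moment of inertia about the rotation axis (parallel-axis theorem): I_hole = (1/2)mr² + md² = (1/2)(0.64178)(0.19)² + (0.64178)(0.0073)² = 0.011618 kg m².
Treating the hole as negative mass, I = I₀ − I_hole = 0.3645 − 0.011618 = 0.35288 kg m².

0.353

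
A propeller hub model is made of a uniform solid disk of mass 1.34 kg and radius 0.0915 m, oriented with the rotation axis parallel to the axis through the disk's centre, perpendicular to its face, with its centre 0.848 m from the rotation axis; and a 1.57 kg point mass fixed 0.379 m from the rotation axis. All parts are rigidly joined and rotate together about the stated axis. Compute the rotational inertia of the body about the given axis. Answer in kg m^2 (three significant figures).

Solid disk: I_cm = (1/2)MR² = (1/2)(1.34)(0.0915)² = 0.0056094 kg m^2; centre at d = 0.848 m, so I = I_cm + Md² gives I = 0.0056094 + (1.34)(0.848)² = 0.96921 kg m^2.
Point mass: I_cm = 0; centre at d = 0.379 m, so I = I_cm + Md² gives I = 0 + (1.57)(0.379)² = 0.22552 kg m^2.
Total I = 0.96921 + 0.22552 = 1.1947 kg m^2.

1.19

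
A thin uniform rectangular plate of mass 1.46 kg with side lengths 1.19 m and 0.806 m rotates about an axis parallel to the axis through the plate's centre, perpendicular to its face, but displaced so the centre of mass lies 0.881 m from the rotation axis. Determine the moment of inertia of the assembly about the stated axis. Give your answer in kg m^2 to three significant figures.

I_cm = (1/12)M(a²+b²) = (1/12)(1.46)[(1.19)² + (0.806)²] = 0.25133 kg m^2; centre at d = 0.881 m, so I = I_cm + Md² gives I = 0.25133 + (1.46)(0.881)² = 1.3845 kg m^2.

1.38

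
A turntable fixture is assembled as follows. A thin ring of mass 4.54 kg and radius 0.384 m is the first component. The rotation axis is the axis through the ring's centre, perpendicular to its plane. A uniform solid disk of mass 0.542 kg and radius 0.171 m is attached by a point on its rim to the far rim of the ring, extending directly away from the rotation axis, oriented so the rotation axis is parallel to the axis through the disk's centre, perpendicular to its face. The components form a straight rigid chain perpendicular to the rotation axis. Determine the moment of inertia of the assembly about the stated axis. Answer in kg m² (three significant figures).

0.844

Thin ring: I_cm = MR² = (4.54)(0.384)² = 0.66945 kg m²; axis through the centre, so I = 0.66945 kg m².
Solid disk: I_cm = (1/2)MR² = (1/2)(0.542)(0.171)² = 0.0079243 kg m²; centre at d = 0.384 + 0.171 = 0.555 m, so the parallel axis theorem gives I = 0.0079243 + (0.542)(0.555)² = 0.17487 kg m².
Total I = 0.66945 + 0.17487 = 0.84432 kg m².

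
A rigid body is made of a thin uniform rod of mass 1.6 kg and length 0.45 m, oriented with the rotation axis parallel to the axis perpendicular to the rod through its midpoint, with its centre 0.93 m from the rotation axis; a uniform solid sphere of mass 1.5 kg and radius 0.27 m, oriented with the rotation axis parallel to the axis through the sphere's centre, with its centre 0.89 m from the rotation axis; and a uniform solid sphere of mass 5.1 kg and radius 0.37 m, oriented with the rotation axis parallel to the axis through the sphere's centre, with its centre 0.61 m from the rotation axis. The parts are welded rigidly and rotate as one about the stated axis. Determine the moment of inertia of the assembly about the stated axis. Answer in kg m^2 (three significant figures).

Thin rod: I_cm = (1/12)ML² = (1/12)(1.6)(0.45)² = 0.027 kg m^2; centre at d = 0.93 m, so the parallel axis theorem gives I = 0.027 + (1.6)(0.93)² = 1.4108 kg m^2.
Solid sphere: I_cm = (2/5)MR² = (2/5)(1.5)(0.27)² = 0.04374 kg m^2; centre at d = 0.89 m, so the parallel axis theorem gives I = 0.04374 + (1.5)(0.89)² = 1.2319 kg m^2.
Solid sphere: I_cm = (2/5)MR² = (2/5)(5.1)(0.37)² = 0.27928 kg m^2; centre at d = 0.61 m, so the parallel axis theorem gives I = 0.27928 + (5.1)(0.61)² = 2.177 kg m^2.
Total I = 1.4108 + 1.2319 + 2.177 = 4.8197 kg m^2.

4.82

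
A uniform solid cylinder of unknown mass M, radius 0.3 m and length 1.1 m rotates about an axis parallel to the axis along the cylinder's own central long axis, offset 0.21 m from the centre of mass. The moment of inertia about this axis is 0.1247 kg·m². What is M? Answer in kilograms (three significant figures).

1.40

I = I_cm + Md² = (1/2)MR² + Md² = M·[0.5·(0.3)² + (0.21)²] = M·0.0891.
So M = 0.1247 / 0.0891 = 1.3996 kg.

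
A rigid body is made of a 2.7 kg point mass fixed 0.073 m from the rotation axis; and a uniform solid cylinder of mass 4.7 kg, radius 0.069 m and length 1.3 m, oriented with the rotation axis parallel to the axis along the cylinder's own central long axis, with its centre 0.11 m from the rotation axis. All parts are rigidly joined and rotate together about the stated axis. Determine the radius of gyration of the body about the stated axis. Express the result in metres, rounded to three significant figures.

0.106

Point mass: I_cm = 0; centre at d = 0.073 m, so I = I_cm + Md² gives I = 0 + (2.7)(0.073)² = 0.014388 kg·m².
Solid cylinder: I_cm = (1/2)MR² = (1/2)(4.7)(0.069)² = 0.011188 kg·m²; centre at d = 0.11 m, so I = I_cm + Md² gives I = 0.011188 + (4.7)(0.11)² = 0.068058 kg·m².
Total I = 0.082447 kg·m²; total mass M = 7.4 kg.
k = √(I/M) = √(0.082447/7.4) = 0.10555 m.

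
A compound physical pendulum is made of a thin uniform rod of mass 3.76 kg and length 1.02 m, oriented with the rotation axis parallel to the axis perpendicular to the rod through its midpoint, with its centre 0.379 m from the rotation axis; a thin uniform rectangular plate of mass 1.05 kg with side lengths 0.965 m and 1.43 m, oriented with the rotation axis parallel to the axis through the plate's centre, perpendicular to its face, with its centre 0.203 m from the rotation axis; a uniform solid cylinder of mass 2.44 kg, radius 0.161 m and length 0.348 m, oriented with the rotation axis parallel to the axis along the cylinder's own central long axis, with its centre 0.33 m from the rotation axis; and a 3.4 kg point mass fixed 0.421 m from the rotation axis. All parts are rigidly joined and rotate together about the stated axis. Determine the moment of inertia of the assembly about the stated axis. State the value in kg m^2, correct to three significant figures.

Thin rod: I_cm = (1/12)ML² = (1/12)(3.76)(1.02)² = 0.32599 kg m^2; centre at d = 0.379 m, so the parallel axis theorem gives I = 0.32599 + (3.76)(0.379)² = 0.86608 kg m^2.
Rectangular plate: I_cm = (1/12)M(a²+b²) = (1/12)(1.05)[(0.965)² + (1.43)²] = 0.26041 kg m^2; centre at d = 0.203 m, so the parallel axis theorem gives I = 0.26041 + (1.05)(0.203)² = 0.30368 kg m^2.
Solid cylinder: I_cm = (1/2)MR² = (1/2)(2.44)(0.161)² = 0.031624 kg m^2; centre at d = 0.33 m, so the parallel axis theorem gives I = 0.031624 + (2.44)(0.33)² = 0.29734 kg m^2.
Point mass: I_cm = 0; centre at d = 0.421 m, so the parallel axis theorem gives I = 0 + (3.4)(0.421)² = 0.60262 kg m^2.
Total I = 0.86608 + 0.30368 + 0.29734 + 0.60262 = 2.0697 kg m^2.

2.07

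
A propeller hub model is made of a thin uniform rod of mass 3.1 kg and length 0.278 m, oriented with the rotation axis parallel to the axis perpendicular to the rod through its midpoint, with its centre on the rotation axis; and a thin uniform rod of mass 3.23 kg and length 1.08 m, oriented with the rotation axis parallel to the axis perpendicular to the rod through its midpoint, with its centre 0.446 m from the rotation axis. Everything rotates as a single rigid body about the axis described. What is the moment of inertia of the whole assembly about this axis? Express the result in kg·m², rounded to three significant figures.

Thin rod: I_cm = (1/12)ML² = (1/12)(3.1)(0.278)² = 0.019965 kg·m²; axis through the centre, so I = 0.019965 kg·m².
Thin rod: I_cm = (1/12)ML² = (1/12)(3.23)(1.08)² = 0.31396 kg·m²; centre at d = 0.446 m, so the parallel axis theorem gives I = 0.31396 + (3.23)(0.446)² = 0.95645 kg·m².
Total I = 0.019965 + 0.95645 = 0.97642 kg·m².

0.976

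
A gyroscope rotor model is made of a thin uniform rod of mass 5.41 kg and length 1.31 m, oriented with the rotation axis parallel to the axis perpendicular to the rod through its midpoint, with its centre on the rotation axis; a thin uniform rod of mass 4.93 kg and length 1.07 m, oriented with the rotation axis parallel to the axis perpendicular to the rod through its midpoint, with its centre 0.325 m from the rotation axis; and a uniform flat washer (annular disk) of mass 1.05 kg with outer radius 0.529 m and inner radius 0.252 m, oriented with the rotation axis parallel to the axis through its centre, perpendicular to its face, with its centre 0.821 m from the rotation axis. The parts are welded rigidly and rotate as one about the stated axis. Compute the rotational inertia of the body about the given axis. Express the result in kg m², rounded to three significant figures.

2.65

Thin rod: I_cm = (1/12)ML² = (1/12)(5.41)(1.31)² = 0.77368 kg m²; axis through the centre, so I = 0.77368 kg m².
Thin rod: I_cm = (1/12)ML² = (1/12)(4.93)(1.07)² = 0.47036 kg m²; centre at d = 0.325 m, so I = I_cm + Md² gives I = 0.47036 + (4.93)(0.325)² = 0.99109 kg m².
Annular disk: I_cm = (1/2)M(R²+r²) = (1/2)(1.05)[(0.529)² + (0.252)²] = 0.18026 kg m²; centre at d = 0.821 m, so I = I_cm + Md² gives I = 0.18026 + (1.05)(0.821)² = 0.888 kg m².
Total I = 0.77368 + 0.99109 + 0.888 = 2.6528 kg m².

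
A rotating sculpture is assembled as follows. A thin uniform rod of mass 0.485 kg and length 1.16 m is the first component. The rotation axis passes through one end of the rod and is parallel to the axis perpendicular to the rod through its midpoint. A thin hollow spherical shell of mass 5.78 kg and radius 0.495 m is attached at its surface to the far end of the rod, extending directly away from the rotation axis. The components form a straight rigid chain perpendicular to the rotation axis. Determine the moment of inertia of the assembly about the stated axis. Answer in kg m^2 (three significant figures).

17.0

Thin rod: I_cm = (1/12)ML² = (1/12)(0.485)(1.16)² = 0.054385 kg m^2; centre at d = 0.58 m, so I = I_cm + Md² gives I = 0.054385 + (0.485)(0.58)² = 0.21754 kg m^2.
Spherical shell: I_cm = (2/3)MR² = (2/3)(5.78)(0.495)² = 0.94416 kg m^2; centre at d = 0.58 + 0.58 + 0.495 = 1.655 m, so I = I_cm + Md² gives I = 0.94416 + (5.78)(1.655)² = 16.776 kg m^2.
Total I = 0.21754 + 16.776 = 16.993 kg m^2.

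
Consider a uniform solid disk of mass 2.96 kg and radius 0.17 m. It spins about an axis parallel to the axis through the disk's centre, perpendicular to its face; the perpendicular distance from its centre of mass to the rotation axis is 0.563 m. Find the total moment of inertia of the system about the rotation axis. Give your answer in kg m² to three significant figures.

0.981

I_cm = (1/2)MR² = (1/2)(2.96)(0.17)² = 0.042772 kg m²; centre at d = 0.563 m, so the parallel axis theorem gives I = 0.042772 + (2.96)(0.563)² = 0.981 kg m².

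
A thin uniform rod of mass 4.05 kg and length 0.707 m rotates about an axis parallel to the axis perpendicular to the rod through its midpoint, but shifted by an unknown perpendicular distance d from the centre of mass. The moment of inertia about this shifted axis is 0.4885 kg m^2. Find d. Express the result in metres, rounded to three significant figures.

0.281

About the centre-of-mass axis, I_cm = (1/12)ML² = (1/12)(4.05)(0.707)² = 0.1687 kg m^2.
Parallel axis theorem: I = I_cm + Md², so Md² = 0.4885 − 0.1687 = 0.3198 kg m^2.
d = √(0.3198 / 4.05) = 0.281 m.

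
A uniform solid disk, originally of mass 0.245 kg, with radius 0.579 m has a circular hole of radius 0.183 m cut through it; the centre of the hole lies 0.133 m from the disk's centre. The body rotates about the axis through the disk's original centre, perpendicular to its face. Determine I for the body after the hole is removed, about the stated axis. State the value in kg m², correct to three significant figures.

Unpierced body about its centre: I₀ = (1/2)MR² = (1/2)(0.245)(0.579)² = 0.041067 kg m².
The removed disk has mass m = M·(r/R)² = (0.245)(0.183/0.579)² = 0.024474 kg (same uniform areal density).
Its moment of inertia about the rotation axis (parallel-axis theorem): I_hole = (1/2)mr² + md² = (1/2)(0.024474)(0.183)² + (0.024474)(0.133)² = 0.00084274 kg m².
Treating the hole as negative mass, I = I₀ − I_hole = 0.041067 − 0.00084274 = 0.040224 kg m².

0.0402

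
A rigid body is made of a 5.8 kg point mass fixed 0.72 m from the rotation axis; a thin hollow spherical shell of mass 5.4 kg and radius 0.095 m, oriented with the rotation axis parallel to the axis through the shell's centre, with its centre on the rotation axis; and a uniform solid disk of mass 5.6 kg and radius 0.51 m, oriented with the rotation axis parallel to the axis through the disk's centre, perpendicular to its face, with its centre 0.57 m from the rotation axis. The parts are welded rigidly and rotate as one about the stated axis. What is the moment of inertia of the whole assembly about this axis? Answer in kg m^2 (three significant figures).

Point mass: I_cm = 0; centre at d = 0.72 m, so the parallel axis theorem gives I = 0 + (5.8)(0.72)² = 3.0067 kg m^2.
Spherical shell: I_cm = (2/3)MR² = (2/3)(5.4)(0.095)² = 0.03249 kg m^2; axis through the centre, so I = 0.03249 kg m^2.
Solid disk: I_cm = (1/2)MR² = (1/2)(5.6)(0.51)² = 0.72828 kg m^2; centre at d = 0.57 m, so the parallel axis theorem gives I = 0.72828 + (5.6)(0.57)² = 2.5477 kg m^2.
Total I = 3.0067 + 0.03249 + 2.5477 = 5.5869 kg m^2.

5.59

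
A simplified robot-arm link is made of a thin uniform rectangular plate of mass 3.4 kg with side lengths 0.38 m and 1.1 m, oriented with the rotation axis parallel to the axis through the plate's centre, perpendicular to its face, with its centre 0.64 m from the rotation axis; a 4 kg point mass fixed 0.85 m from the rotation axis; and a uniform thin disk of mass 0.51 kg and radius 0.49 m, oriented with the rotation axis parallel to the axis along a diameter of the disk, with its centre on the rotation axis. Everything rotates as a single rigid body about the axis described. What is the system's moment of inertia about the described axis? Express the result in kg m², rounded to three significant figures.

Rectangular plate: I_cm = (1/12)M(a²+b²) = (1/12)(3.4)[(0.38)² + (1.1)²] = 0.38375 kg m²; centre at d = 0.64 m, so the parallel axis theorem gives I = 0.38375 + (3.4)(0.64)² = 1.7764 kg m².
Point mass: I_cm = 0; centre at d = 0.85 m, so the parallel axis theorem gives I = 0 + (4)(0.85)² = 2.89 kg m².
Thin disk: I_cm = (1/4)MR² = (1/4)(0.51)(0.49)² = 0.030613 kg m²; axis through the centre, so I = 0.030613 kg m².
Total I = 1.7764 + 2.89 + 0.030613 = 4.697 kg m².

4.70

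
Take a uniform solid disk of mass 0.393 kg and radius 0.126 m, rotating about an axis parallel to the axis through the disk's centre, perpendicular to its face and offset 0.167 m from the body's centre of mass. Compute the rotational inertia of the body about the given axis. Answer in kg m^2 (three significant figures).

I_cm = (1/2)MR² = (1/2)(0.393)(0.126)² = 0.0031196 kg m^2; centre at d = 0.167 m, so I = I_cm + Md² gives I = 0.0031196 + (0.393)(0.167)² = 0.01408 kg m^2.

0.0141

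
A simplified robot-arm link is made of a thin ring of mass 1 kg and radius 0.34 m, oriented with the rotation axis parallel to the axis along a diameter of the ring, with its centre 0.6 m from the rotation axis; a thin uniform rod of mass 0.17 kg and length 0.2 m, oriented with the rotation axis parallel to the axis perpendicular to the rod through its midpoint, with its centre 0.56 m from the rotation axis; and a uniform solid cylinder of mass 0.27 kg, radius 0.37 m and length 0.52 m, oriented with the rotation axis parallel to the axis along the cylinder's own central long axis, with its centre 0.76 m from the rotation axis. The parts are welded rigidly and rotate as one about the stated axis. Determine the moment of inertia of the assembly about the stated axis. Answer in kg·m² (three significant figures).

0.646

Thin ring: I_cm = (1/2)MR² = (1/2)(1)(0.34)² = 0.0578 kg·m²; centre at d = 0.6 m, so I = I_cm + Md² gives I = 0.0578 + (1)(0.6)² = 0.4178 kg·m².
Thin rod: I_cm = (1/12)ML² = (1/12)(0.17)(0.2)² = 0.00056667 kg·m²; centre at d = 0.56 m, so I = I_cm + Md² gives I = 0.00056667 + (0.17)(0.56)² = 0.053879 kg·m².
Solid cylinder: I_cm = (1/2)MR² = (1/2)(0.27)(0.37)² = 0.018482 kg·m²; centre at d = 0.76 m, so I = I_cm + Md² gives I = 0.018482 + (0.27)(0.76)² = 0.17443 kg·m².
Total I = 0.4178 + 0.053879 + 0.17443 = 0.64611 kg·m².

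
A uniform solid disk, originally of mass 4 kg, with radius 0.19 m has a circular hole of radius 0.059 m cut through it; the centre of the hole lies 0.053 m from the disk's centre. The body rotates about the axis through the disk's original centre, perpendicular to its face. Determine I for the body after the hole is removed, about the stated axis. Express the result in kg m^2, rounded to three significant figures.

0.0704

Unpierced body about its centre: I₀ = (1/2)MR² = (1/2)(4)(0.19)² = 0.0722 kg m^2.
The removed disk has mass m = M·(r/R)² = (4)(0.059/0.19)² = 0.38571 kg (same uniform areal density).
Its moment of inertia about the rotation axis (parallel-axis theorem): I_hole = (1/2)mr² + md² = (1/2)(0.38571)(0.059)² + (0.38571)(0.053)² = 0.0017548 kg m^2.
Treating the hole as negative mass, I = I₀ − I_hole = 0.0722 − 0.0017548 = 0.070445 kg m^2.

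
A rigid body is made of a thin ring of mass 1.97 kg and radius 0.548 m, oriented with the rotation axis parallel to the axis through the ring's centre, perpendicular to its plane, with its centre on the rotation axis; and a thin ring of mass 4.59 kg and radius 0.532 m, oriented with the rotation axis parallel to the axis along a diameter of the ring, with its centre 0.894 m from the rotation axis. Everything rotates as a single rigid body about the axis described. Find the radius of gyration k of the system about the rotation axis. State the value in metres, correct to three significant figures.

0.865

Thin ring: I_cm = MR² = (1.97)(0.548)² = 0.5916 kg m²; axis through the centre, so I = 0.5916 kg m².
Thin ring: I_cm = (1/2)MR² = (1/2)(4.59)(0.532)² = 0.64954 kg m²; centre at d = 0.894 m, so the parallel axis theorem gives I = 0.64954 + (4.59)(0.894)² = 4.318 kg m².
Total I = 4.9096 kg m²; total mass M = 6.56 kg.
k = √(I/M) = √(4.9096/6.56) = 0.86511 m.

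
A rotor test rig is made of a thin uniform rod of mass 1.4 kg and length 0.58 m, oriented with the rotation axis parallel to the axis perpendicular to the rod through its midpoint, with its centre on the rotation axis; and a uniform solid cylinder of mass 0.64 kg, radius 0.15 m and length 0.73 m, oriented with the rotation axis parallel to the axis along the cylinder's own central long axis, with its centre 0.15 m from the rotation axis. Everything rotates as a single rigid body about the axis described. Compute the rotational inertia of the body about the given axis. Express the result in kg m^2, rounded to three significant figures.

Thin rod: I_cm = (1/12)ML² = (1/12)(1.4)(0.58)² = 0.039247 kg m^2; axis through the centre, so I = 0.039247 kg m^2.
Solid cylinder: I_cm = (1/2)MR² = (1/2)(0.64)(0.15)² = 0.0072 kg m^2; centre at d = 0.15 m, so I = I_cm + Md² gives I = 0.0072 + (0.64)(0.15)² = 0.0216 kg m^2.
Total I = 0.039247 + 0.0216 = 0.060847 kg m^2.

0.0608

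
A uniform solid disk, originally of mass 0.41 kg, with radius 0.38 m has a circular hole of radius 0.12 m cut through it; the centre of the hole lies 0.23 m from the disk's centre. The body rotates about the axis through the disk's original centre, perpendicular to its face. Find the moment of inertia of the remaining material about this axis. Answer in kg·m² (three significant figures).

0.0271

Unpierced body about its centre: I₀ = (1/2)MR² = (1/2)(0.41)(0.38)² = 0.029602 kg·m².
The removed disk has mass m = M·(r/R)² = (0.41)(0.12/0.38)² = 0.040886 kg (same uniform areal density).
Its moment of inertia about the rotation axis (parallel-axis theorem): I_hole = (1/2)mr² + md² = (1/2)(0.040886)(0.12)² + (0.040886)(0.23)² = 0.0024573 kg·m².
Treating the hole as negative mass, I = I₀ − I_hole = 0.029602 − 0.0024573 = 0.027145 kg·m².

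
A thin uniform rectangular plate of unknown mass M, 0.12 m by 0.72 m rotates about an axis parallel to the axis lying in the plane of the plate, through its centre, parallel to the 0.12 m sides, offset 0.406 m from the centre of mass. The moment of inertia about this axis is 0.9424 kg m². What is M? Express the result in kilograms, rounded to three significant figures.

I = I_cm + Md² = (1/12)Mb² + Md² = M·[0.0833333·(0.72)² + (0.406)²] = M·0.20804.
So M = 0.9424 / 0.20804 = 4.53 kg.

4.53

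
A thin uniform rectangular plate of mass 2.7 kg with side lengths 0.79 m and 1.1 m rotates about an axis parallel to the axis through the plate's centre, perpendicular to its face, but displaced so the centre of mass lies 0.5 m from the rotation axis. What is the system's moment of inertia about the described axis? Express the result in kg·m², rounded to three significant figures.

I_cm = (1/12)M(a²+b²) = (1/12)(2.7)[(0.79)² + (1.1)²] = 0.41267 kg·m²; centre at d = 0.5 m, so the parallel axis theorem gives I = 0.41267 + (2.7)(0.5)² = 1.0877 kg·m².

1.09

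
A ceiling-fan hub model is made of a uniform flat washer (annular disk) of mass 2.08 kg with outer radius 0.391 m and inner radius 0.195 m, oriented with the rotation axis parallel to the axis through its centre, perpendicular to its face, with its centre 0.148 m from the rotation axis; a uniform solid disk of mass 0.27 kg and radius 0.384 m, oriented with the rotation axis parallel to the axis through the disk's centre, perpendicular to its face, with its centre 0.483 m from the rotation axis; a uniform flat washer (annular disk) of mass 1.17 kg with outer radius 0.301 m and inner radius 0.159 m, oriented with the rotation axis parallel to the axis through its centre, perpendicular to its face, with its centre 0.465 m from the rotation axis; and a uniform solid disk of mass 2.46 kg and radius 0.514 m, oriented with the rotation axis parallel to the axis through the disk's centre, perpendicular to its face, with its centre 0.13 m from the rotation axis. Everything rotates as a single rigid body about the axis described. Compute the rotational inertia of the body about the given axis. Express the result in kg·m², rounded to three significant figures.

Annular disk: I_cm = (1/2)M(R²+r²) = (1/2)(2.08)[(0.391)² + (0.195)²] = 0.19854 kg·m²; centre at d = 0.148 m, so the parallel axis theorem gives I = 0.19854 + (2.08)(0.148)² = 0.2441 kg·m².
Solid disk: I_cm = (1/2)MR² = (1/2)(0.27)(0.384)² = 0.019907 kg·m²; centre at d = 0.483 m, so the parallel axis theorem gives I = 0.019907 + (0.27)(0.483)² = 0.082895 kg·m².
Annular disk: I_cm = (1/2)M(R²+r²) = (1/2)(1.17)[(0.301)² + (0.159)²] = 0.067791 kg·m²; centre at d = 0.465 m, so the parallel axis theorem gives I = 0.067791 + (1.17)(0.465)² = 0.32077 kg·m².
Solid disk: I_cm = (1/2)MR² = (1/2)(2.46)(0.514)² = 0.32496 kg·m²; centre at d = 0.13 m, so the parallel axis theorem gives I = 0.32496 + (2.46)(0.13)² = 0.36654 kg·m².
Total I = 0.2441 + 0.082895 + 0.32077 + 0.36654 = 1.0143 kg·m².

1.01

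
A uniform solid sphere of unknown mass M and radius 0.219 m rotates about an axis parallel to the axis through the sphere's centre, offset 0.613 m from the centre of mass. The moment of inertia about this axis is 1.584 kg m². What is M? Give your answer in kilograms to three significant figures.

I = I_cm + Md² = (2/5)MR² + Md² = M·[0.4·(0.219)² + (0.613)²] = M·0.39495.
So M = 1.584 / 0.39495 = 4.0106 kg.

4.01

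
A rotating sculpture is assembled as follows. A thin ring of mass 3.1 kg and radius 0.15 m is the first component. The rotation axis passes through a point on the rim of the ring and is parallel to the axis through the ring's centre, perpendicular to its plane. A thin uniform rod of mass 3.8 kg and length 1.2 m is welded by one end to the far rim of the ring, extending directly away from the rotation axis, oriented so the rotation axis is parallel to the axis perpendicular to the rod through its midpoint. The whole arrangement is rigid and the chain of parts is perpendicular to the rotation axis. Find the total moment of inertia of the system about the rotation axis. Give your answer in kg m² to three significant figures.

Thin ring: I_cm = MR² = (3.1)(0.15)² = 0.06975 kg m²; centre at d = 0.15 m, so the parallel axis theorem gives I = 0.06975 + (3.1)(0.15)² = 0.1395 kg m².
Thin rod: I_cm = (1/12)ML² = (1/12)(3.8)(1.2)² = 0.456 kg m²; centre at d = 0.15 + 0.15 + 0.6 = 0.9 m, so the parallel axis theorem gives I = 0.456 + (3.8)(0.9)² = 3.534 kg m².
Total I = 0.1395 + 3.534 = 3.6735 kg m².

3.67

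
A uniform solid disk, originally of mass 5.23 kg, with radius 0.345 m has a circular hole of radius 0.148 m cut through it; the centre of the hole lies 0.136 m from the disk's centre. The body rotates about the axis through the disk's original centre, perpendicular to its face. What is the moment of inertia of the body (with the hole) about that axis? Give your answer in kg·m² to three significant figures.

Unpierced body about its centre: I₀ = (1/2)MR² = (1/2)(5.23)(0.345)² = 0.31125 kg·m².
The removed disk has mass m = M·(r/R)² = (5.23)(0.148/0.345)² = 0.96247 kg (same uniform areal density).
Its moment of inertia about the rotation axis (parallel-axis theorem): I_hole = (1/2)mr² + md² = (1/2)(0.96247)(0.148)² + (0.96247)(0.136)² = 0.028343 kg·m².
Treating the hole as negative mass, I = I₀ − I_hole = 0.31125 − 0.028343 = 0.28291 kg·m².

0.283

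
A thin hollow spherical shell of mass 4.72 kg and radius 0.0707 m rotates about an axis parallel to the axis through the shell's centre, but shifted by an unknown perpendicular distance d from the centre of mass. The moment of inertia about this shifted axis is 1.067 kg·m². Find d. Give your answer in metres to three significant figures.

About the centre-of-mass axis, I_cm = (2/3)MR² = (2/3)(4.72)(0.0707)² = 0.015729 kg·m².
Parallel axis theorem: I = I_cm + Md², so Md² = 1.067 − 0.015729 = 1.0513 kg·m².
d = √(1.0513 / 4.72) = 0.47194 m.

0.472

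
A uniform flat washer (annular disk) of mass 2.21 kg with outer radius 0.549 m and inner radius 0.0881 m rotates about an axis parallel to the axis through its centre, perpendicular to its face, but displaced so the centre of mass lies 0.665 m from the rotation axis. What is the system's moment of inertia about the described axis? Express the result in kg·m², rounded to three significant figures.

I_cm = (1/2)M(R²+r²) = (1/2)(2.21)[(0.549)² + (0.0881)²] = 0.34162 kg·m²; centre at d = 0.665 m, so I = I_cm + Md² gives I = 0.34162 + (2.21)(0.665)² = 1.3189 kg·m².

1.32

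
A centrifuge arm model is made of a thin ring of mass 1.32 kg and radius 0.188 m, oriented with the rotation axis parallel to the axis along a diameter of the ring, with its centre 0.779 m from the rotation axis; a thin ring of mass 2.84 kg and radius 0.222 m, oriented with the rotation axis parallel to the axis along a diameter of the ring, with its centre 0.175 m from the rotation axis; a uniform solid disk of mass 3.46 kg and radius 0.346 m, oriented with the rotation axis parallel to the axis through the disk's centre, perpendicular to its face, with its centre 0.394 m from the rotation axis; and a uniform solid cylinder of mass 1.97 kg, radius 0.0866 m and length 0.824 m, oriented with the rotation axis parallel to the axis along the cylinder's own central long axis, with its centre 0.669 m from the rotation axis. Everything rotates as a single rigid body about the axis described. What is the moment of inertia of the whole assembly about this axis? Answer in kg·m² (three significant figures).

Thin ring: I_cm = (1/2)MR² = (1/2)(1.32)(0.188)² = 0.023327 kg·m²; centre at d = 0.779 m, so I = I_cm + Md² gives I = 0.023327 + (1.32)(0.779)² = 0.82436 kg·m².
Thin ring: I_cm = (1/2)MR² = (1/2)(2.84)(0.222)² = 0.069983 kg·m²; centre at d = 0.175 m, so I = I_cm + Md² gives I = 0.069983 + (2.84)(0.175)² = 0.15696 kg·m².
Solid disk: I_cm = (1/2)MR² = (1/2)(3.46)(0.346)² = 0.20711 kg·m²; centre at d = 0.394 m, so I = I_cm + Md² gives I = 0.20711 + (3.46)(0.394)² = 0.74423 kg·m².
Solid cylinder: I_cm = (1/2)MR² = (1/2)(1.97)(0.0866)² = 0.0073871 kg·m²; centre at d = 0.669 m, so I = I_cm + Md² gives I = 0.0073871 + (1.97)(0.669)² = 0.88908 kg·m².
Total I = 0.82436 + 0.15696 + 0.74423 + 0.88908 = 2.6146 kg·m².

2.61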